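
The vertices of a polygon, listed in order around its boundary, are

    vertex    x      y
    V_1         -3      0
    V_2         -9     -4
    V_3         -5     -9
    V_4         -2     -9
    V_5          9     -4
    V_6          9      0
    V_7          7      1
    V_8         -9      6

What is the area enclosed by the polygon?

Apply the shoelace (surveyor's) formula: 2A = Σ (x_i·y_{i+1} − x_{i+1}·y_i), indices taken mod 8.
Cross-terms: 12, 61, 27, 89, 36, 9, 51, 18  ⇒  Σ = 303
Area = |Σ|/2 = 151.5.

151.5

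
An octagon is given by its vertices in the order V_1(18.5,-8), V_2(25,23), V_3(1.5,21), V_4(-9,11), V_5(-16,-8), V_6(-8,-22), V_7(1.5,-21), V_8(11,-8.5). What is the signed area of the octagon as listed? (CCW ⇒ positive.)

1173

Apply Gauss's area formula: 2A = Σ (x_i·y_{i+1} − x_{i+1}·y_i), indices taken mod 8.
Σ = (625.5) + (490.5) + (205.5) + (248) + (288) + (201) + (218.25) + (69.25) = 2346
Signed area = Σ/2 = 1173 (positive ⇒ counter-clockwise traversal).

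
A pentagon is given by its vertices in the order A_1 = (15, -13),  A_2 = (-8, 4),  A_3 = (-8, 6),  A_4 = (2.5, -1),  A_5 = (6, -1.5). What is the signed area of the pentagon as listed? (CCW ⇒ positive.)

-60.125

Apply Gauss's area formula: 2A = Σ (x_i·y_{i+1} − x_{i+1}·y_i), indices taken mod 5.
A_1→A_2: (15)(4) − (-8)(-13) = -44
A_2→A_3: (-8)(6) − (-8)(4) = -16
A_3→A_4: (-8)(-1) − (2.5)(6) = -7
A_4→A_5: (2.5)(-1.5) − (6)(-1) = 2.25
A_5→A_1: (6)(-13) − (15)(-1.5) = -55.5
Σ = -120.25
Signed area = Σ/2 = -60.125 (negative ⇒ clockwise traversal).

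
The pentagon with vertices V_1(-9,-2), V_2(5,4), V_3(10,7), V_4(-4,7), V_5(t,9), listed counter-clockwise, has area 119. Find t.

Write out the shoelace sum; only the two edges meeting at V_5 involve t:
2·Area = [((-4)·9 − t·7) + (t·(-2) − (-9)·9)] + 67
       = -9·t + 112 = 238
⇒ t = -14.

-14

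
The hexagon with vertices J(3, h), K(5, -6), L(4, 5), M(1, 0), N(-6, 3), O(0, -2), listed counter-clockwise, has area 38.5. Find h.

Write out the shoelace sum; only the two edges meeting at J involve h:
2·Area = [(0·h − 3·(-2)) + (3·(-6) − 5·h)] + 59
       = -5·h + 47 = 77
⇒ h = -6.

-6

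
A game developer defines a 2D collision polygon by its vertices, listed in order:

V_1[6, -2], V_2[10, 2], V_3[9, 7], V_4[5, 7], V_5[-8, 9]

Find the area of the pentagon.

Σ = (32) + (52) + (28) + (101) + (-38) = 175
Area = |Σ|/2 = 87.5.

87.5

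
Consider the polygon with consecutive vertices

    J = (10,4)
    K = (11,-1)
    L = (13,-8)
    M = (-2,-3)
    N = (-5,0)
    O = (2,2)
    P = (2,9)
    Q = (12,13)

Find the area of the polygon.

179.5

Apply Gauss's area formula: 2A = Σ (x_i·y_{i+1} − x_{i+1}·y_i), indices taken mod 8.
Σ = (-54) + (-75) + (-55) + (-15) + (-10) + (14) + (-82) + (-82) = -359
Area = |Σ|/2 = 179.5.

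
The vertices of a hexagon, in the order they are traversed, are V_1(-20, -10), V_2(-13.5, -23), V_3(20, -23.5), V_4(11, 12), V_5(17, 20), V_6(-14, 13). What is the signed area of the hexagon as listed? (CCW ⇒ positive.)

1258.875

Σ = (325) + (777.25) + (498.5) + (16) + (501) + (400) = 2517.75
Signed area = Σ/2 = 1258.875 (positive ⇒ counter-clockwise traversal).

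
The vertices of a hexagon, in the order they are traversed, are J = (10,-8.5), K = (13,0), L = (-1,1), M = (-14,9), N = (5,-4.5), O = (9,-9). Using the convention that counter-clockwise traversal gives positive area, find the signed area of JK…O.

Apply Gauss's area formula: 2A = Σ (x_i·y_{i+1} − x_{i+1}·y_i), indices taken mod 6.
Σ = (110.5) + (13) + (5) + (18) + (-4.5) + (13.5) = 155.5
Signed area = Σ/2 = 77.75 (positive ⇒ counter-clockwise traversal).

77.75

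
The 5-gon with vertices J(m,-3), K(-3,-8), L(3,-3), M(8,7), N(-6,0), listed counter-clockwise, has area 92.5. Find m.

The doubled signed area Σ (x_i y_{i+1} − x_{i+1} y_i) is linear in m.
With m=0 it equals 129; the coefficient of m is -8 (from the two edges through J).
So -8·m + 129 = 2·92.5 = 185 ⇒ m = -7.

-7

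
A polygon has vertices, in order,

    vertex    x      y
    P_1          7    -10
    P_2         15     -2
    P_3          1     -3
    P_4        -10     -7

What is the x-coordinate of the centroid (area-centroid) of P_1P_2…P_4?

146/41

Apply Gauss's area formula. First the cross-terms c_i = x_i·y_{i+1} − x_{i+1}·y_i:
  136, -43, -37, 149  ⇒  2A = 205, A = 102.5.
Then Σ (x_i + x_{i+1})·c_i = 2190, so x̄ = 2190 / (6·102.5) = 146/41.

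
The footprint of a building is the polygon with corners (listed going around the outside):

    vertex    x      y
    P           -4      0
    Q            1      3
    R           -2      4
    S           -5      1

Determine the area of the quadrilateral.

Apply the surveyor's formula: 2A = Σ (x_i·y_{i+1} − x_{i+1}·y_i), indices taken mod 4.
Σ = (-12) + (10) + (18) + (4) = 20
Area = |Σ|/2 = 10.

10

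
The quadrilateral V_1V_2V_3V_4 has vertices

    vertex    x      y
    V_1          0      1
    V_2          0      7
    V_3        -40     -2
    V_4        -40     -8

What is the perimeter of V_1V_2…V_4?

94

|V_1V_2| = √((0)² + (6)²) = √36 = 6
|V_2V_3| = √((-40)² + (-9)²) = √1681 = 41
|V_3V_4| = √((0)² + (-6)²) = √36 = 6
|V_4V_1| = √((40)² + (9)²) = √1681 = 41
Perimeter = 6 + 41 + 6 + 41 = 94.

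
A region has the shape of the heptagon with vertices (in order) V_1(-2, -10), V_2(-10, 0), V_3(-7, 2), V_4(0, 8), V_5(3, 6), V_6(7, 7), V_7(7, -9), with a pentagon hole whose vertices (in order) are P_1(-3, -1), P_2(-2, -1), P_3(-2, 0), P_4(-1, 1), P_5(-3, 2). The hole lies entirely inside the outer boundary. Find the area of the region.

207

Outer boundary:
Apply Gauss's area formula: 2A = Σ (x_i·y_{i+1} − x_{i+1}·y_i), indices taken mod 7.
Σ = (-100) + (-20) + (-56) + (-24) + (-21) + (-112) + (-88) = -421
Area = |Σ|/2 = 210.5.
Hole:
P_1→P_2: (-3)(-1) − (-2)(-1) = 1
P_2→P_3: (-2)(0) − (-2)(-1) = -2
P_3→P_4: (-2)(1) − (-1)(0) = -2
P_4→P_5: (-1)(2) − (-3)(1) = 1
P_5→P_1: (-3)(-1) − (-3)(2) = 9
Σ = 7
Area = |Σ|/2 = 3.5.
Net area = 210.5 − 3.5 = 207.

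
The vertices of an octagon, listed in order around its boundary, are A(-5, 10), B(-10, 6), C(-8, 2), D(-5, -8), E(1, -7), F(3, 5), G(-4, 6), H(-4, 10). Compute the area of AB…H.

136.5

Apply Gauss's area formula: 2A = Σ (x_i·y_{i+1} − x_{i+1}·y_i), indices taken mod 8.
Cross-terms: 70, 28, 74, 43, 26, 38, -16, 10  ⇒  Σ = 273
Area = |Σ|/2 = 136.5.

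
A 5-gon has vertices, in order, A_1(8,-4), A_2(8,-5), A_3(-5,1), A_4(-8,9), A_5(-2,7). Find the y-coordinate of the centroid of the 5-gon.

Apply the shoelace (surveyor's) formula. First the cross-terms c_i = x_i·y_{i+1} − x_{i+1}·y_i:
  -8, -17, -37, -38, -48  ⇒  2A = -148, A = -74.
Then Σ (y_i + y_{i+1})·c_i = -982, so ȳ = -982 / (6·(-74)) = 491/222.

491/222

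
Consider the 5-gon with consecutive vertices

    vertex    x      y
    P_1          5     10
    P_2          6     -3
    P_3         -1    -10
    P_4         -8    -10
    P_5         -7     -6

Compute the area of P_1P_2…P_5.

Apply Gauss's area formula: 2A = Σ (x_i·y_{i+1} − x_{i+1}·y_i), indices taken mod 5.
Σ = (-75) + (-63) + (-70) + (-22) + (-40) = -270
Area = |Σ|/2 = 135.

135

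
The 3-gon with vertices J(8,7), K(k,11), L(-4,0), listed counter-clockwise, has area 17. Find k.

10

Write out the shoelace sum; only the two edges meeting at K involve k:
2·Area = [(8·11 − k·7) + (k·0 − (-4)·11)] + -28
       = -7·k + 104 = 34
⇒ k = 10.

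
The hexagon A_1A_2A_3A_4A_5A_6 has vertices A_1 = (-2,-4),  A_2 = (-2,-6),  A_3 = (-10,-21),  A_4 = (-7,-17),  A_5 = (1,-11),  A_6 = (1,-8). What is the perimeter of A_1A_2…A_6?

42

|A_1A_2| = √((0)² + (-2)²) = √4 = 2
|A_2A_3| = √((-8)² + (-15)²) = √289 = 17
|A_3A_4| = √((3)² + (4)²) = √25 = 5
|A_4A_5| = √((8)² + (6)²) = √100 = 10
|A_5A_6| = √((0)² + (3)²) = √9 = 3
|A_6A_1| = √((-3)² + (4)²) = √25 = 5
Perimeter = 2 + 17 + 5 + 10 + 3 + 5 = 42.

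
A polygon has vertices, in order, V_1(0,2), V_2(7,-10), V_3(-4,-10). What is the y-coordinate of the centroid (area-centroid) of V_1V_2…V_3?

Apply the surveyor's formula. First the cross-terms c_i = x_i·y_{i+1} − x_{i+1}·y_i:
  -14, -110, -8  ⇒  2A = -132, A = -66.
Then Σ (y_i + y_{i+1})·c_i = 2376, so ȳ = 2376 / (6·(-66)) = -6.

-6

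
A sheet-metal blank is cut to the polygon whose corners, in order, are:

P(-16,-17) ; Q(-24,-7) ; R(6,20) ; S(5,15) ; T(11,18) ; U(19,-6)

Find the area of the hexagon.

Apply Gauss's area formula: 2A = Σ (x_i·y_{i+1} − x_{i+1}·y_i), indices taken mod 6.
Cross-terms: -296, -438, -10, -75, -408, -419  ⇒  Σ = -1646
Area = |Σ|/2 = 823.

823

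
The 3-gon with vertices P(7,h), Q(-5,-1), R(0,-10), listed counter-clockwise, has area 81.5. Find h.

Write out the shoelace sum; only the two edges meeting at P involve h:
2·Area = [(0·h − 7·(-10)) + (7·(-1) − (-5)·h)] + 50
       = 5·h + 113 = 163
⇒ h = 10.

10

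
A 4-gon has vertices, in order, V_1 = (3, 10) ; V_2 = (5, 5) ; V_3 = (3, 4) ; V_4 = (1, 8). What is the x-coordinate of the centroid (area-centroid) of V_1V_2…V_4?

3

Apply the shoelace (surveyor's) formula. First the cross-terms c_i = x_i·y_{i+1} − x_{i+1}·y_i:
  -35, 5, 20, -14  ⇒  2A = -24, A = -12.
Then Σ (x_i + x_{i+1})·c_i = -216, so x̄ = -216 / (6·(-12)) = 3.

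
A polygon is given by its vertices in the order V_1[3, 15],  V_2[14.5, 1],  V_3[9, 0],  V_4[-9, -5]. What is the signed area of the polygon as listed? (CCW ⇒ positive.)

Apply the shoelace (surveyor's) formula: 2A = Σ (x_i·y_{i+1} − x_{i+1}·y_i), indices taken mod 4.
Σ = (-214.5) + (-9) + (-45) + (-120) = -388.5
Signed area = Σ/2 = -194.25 (negative ⇒ clockwise traversal).

-194.25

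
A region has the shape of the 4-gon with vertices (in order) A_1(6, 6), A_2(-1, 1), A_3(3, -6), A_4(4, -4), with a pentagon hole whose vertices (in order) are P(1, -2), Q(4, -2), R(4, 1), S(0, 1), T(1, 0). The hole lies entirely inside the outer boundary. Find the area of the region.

28

Outer boundary:
Σ = (12) + (3) + (12) + (48) = 75
Area = |Σ|/2 = 37.5.
Hole:
Apply the surveyor's formula: 2A = Σ (x_i·y_{i+1} − x_{i+1}·y_i), indices taken mod 5.
Cross-terms: 6, 12, 4, -1, -2  ⇒  Σ = 19
Area = |Σ|/2 = 9.5.
Net area = 37.5 − 9.5 = 28.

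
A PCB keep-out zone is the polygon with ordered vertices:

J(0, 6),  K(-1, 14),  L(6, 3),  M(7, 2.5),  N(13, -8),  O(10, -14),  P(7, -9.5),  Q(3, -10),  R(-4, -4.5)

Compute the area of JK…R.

Apply Gauss's area formula: 2A = Σ (x_i·y_{i+1} − x_{i+1}·y_i), indices taken mod 9.
Σ = (6) + (-87) + (-6) + (-88.5) + (-102) + (3) + (-41.5) + (-53.5) + (-24) = -393.5
Area = |Σ|/2 = 196.75.

196.75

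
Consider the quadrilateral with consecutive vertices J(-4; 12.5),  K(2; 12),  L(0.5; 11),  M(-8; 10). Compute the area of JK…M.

Apply the shoelace (surveyor's) formula: 2A = Σ (x_i·y_{i+1} − x_{i+1}·y_i), indices taken mod 4.
Σ = (-73) + (16) + (93) + (-60) = -24
Area = |Σ|/2 = 12.

12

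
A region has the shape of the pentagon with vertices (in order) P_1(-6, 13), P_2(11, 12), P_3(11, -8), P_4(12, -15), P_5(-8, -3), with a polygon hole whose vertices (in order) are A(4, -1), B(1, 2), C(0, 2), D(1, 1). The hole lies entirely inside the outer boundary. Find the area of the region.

Outer boundary:
Cross-terms: -215, -220, -69, -156, -122  ⇒  Σ = -782
Area = |Σ|/2 = 391.
Hole:
Apply Gauss's area formula: 2A = Σ (x_i·y_{i+1} − x_{i+1}·y_i), indices taken mod 4.
Σ = (9) + (2) + (-2) + (-5) = 4
Area = |Σ|/2 = 2.
Net area = 391 − 2 = 389.

389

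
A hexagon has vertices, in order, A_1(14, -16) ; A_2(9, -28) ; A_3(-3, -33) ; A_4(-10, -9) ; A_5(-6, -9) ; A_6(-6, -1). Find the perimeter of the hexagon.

|A_1A_2| = √((-5)² + (-12)²) = √169 = 13
|A_2A_3| = √((-12)² + (-5)²) = √169 = 13
|A_3A_4| = √((-7)² + (24)²) = √625 = 25
|A_4A_5| = √((4)² + (0)²) = √16 = 4
|A_5A_6| = √((0)² + (8)²) = √64 = 8
|A_6A_1| = √((20)² + (-15)²) = √625 = 25
Perimeter = 13 + 13 + 25 + 4 + 8 + 25 = 88.

88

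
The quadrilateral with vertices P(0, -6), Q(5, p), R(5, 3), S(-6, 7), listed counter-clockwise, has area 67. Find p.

The doubled signed area Σ (x_i y_{i+1} − x_{i+1} y_i) is linear in p.
With p=0 it equals 134; the coefficient of p is -5 (from the two edges through Q).
So -5·p + 134 = 2·67 = 134 ⇒ p = 0.

0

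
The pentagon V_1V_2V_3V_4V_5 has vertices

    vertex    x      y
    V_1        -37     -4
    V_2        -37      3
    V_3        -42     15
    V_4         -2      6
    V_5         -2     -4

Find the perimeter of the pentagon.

|V_1V_2| = √((0)² + (7)²) = √49 = 7
|V_2V_3| = √((-5)² + (12)²) = √169 = 13
|V_3V_4| = √((40)² + (-9)²) = √1681 = 41
|V_4V_5| = √((0)² + (-10)²) = √100 = 10
|V_5V_1| = √((-35)² + (0)²) = √1225 = 35
Perimeter = 7 + 13 + 41 + 10 + 35 = 106.

106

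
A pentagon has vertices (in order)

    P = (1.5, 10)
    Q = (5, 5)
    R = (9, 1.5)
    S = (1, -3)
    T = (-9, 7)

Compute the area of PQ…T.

Apply the surveyor's formula: 2A = Σ (x_i·y_{i+1} − x_{i+1}·y_i), indices taken mod 5.
Cross-terms: -42.5, -37.5, -28.5, -20, -100.5  ⇒  Σ = -229
Area = |Σ|/2 = 114.5.

114.5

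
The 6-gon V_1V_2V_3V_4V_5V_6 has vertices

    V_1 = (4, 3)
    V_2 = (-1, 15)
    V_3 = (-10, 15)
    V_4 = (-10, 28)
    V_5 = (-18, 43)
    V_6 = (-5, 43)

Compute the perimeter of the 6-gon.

106

|V_1V_2| = √((-5)² + (12)²) = √169 = 13
|V_2V_3| = √((-9)² + (0)²) = √81 = 9
|V_3V_4| = √((0)² + (13)²) = √169 = 13
|V_4V_5| = √((-8)² + (15)²) = √289 = 17
|V_5V_6| = √((13)² + (0)²) = √169 = 13
|V_6V_1| = √((9)² + (-40)²) = √1681 = 41
Perimeter = 13 + 9 + 13 + 17 + 13 + 41 = 106.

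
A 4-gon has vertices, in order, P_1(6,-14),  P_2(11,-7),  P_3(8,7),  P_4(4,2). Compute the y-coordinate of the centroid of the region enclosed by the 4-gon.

Apply the shoelace (surveyor's) formula. First the cross-terms c_i = x_i·y_{i+1} − x_{i+1}·y_i:
  112, 133, -12, -68  ⇒  2A = 165, A = 82.5.
Then Σ (y_i + y_{i+1})·c_i = -1644, so ȳ = -1644 / (6·82.5) = -548/165.

-548/165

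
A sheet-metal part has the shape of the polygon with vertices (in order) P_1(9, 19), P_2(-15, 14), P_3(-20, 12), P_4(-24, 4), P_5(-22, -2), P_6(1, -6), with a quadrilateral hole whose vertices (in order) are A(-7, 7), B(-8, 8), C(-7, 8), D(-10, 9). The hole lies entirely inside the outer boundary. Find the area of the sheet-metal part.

530

Outer boundary:
Apply Gauss's area formula: 2A = Σ (x_i·y_{i+1} − x_{i+1}·y_i), indices taken mod 6.
Cross-terms: 411, 100, 208, 136, 134, 73  ⇒  Σ = 1062
Area = |Σ|/2 = 531.
Hole:
Apply Gauss's area formula: 2A = Σ (x_i·y_{i+1} − x_{i+1}·y_i), indices taken mod 4.
Σ = (0) + (-8) + (17) + (-7) = 2
Area = |Σ|/2 = 1.
Net area = 531 − 1 = 530.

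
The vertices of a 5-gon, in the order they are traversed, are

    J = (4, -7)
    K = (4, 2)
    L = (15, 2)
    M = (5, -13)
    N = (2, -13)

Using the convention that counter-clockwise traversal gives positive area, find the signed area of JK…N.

-96

J→K: (4)(2) − (4)(-7) = 36
K→L: (4)(2) − (15)(2) = -22
L→M: (15)(-13) − (5)(2) = -205
M→N: (5)(-13) − (2)(-13) = -39
N→J: (2)(-7) − (4)(-13) = 38
Σ = -192
Signed area = Σ/2 = -96 (negative ⇒ clockwise traversal).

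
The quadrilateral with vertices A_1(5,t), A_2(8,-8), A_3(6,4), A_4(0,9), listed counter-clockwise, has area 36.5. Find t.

The doubled signed area Σ (x_i y_{i+1} − x_{i+1} y_i) is linear in t.
With t=0 it equals 49; the coefficient of t is -8 (from the two edges through A_1).
So -8·t + 49 = 2·36.5 = 73 ⇒ t = -3.

-3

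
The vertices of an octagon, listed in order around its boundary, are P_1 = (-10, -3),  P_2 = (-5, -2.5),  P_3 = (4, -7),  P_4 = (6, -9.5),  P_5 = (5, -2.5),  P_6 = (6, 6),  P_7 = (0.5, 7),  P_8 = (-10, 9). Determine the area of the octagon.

185

Σ = (10) + (45) + (4) + (32.5) + (45) + (39) + (74.5) + (120) = 370
Area = |Σ|/2 = 185.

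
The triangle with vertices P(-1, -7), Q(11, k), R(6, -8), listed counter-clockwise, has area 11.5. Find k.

-12

The doubled signed area Σ (x_i y_{i+1} − x_{i+1} y_i) is linear in k.
With k=0 it equals -61; the coefficient of k is -7 (from the two edges through Q).
So -7·k + -61 = 2·11.5 = 23 ⇒ k = -12.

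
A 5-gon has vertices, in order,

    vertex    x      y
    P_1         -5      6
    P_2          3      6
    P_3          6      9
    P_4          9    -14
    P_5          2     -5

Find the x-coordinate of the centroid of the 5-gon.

Apply the shoelace formula. First the cross-terms c_i = x_i·y_{i+1} − x_{i+1}·y_i:
  -48, -9, -165, -17, -13  ⇒  2A = -252, A = -126.
Then Σ (x_i + x_{i+1})·c_i = -2608, so x̄ = -2608 / (6·(-126)) = 652/189.

652/189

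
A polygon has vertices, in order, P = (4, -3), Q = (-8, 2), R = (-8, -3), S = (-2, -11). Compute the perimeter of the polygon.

38

|PQ| = √((-12)² + (5)²) = √169 = 13
|QR| = √((0)² + (-5)²) = √25 = 5
|RS| = √((6)² + (-8)²) = √100 = 10
|SP| = √((6)² + (8)²) = √100 = 10
Perimeter = 13 + 5 + 10 + 10 = 38.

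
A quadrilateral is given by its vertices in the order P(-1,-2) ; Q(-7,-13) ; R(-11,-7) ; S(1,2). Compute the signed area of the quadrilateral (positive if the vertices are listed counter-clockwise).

-55

Cross-terms: -1, -94, -15, 0  ⇒  Σ = -110
Signed area = Σ/2 = -55 (negative ⇒ clockwise traversal).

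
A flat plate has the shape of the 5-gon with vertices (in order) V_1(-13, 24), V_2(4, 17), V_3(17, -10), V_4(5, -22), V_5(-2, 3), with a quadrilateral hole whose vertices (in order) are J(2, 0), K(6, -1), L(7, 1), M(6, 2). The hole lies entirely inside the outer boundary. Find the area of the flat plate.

496.5

Outer boundary:
Σ = (-317) + (-329) + (-324) + (-29) + (-9) = -1008
Area = |Σ|/2 = 504.
Hole:
Apply Gauss's area formula: 2A = Σ (x_i·y_{i+1} − x_{i+1}·y_i), indices taken mod 4.
Cross-terms: -2, 13, 8, -4  ⇒  Σ = 15
Area = |Σ|/2 = 7.5.
Net area = 504 − 7.5 = 496.5.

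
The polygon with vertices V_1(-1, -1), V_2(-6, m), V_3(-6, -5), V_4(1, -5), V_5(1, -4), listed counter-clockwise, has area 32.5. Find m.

2

Write out the shoelace sum; only the two edges meeting at V_2 involve m:
2·Area = [((-1)·m − (-6)·(-1)) + ((-6)·(-5) − (-6)·m)] + 31
       = 5·m + 55 = 65
⇒ m = 2.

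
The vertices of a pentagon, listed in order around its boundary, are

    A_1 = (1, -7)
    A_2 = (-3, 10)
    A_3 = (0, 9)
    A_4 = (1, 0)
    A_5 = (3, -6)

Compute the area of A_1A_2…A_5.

34

Σ = (-11) + (-27) + (-9) + (-6) + (-15) = -68
Area = |Σ|/2 = 34.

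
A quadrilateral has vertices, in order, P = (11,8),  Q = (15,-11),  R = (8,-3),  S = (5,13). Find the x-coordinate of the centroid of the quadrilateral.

2689/273

Apply Gauss's area formula. First the cross-terms c_i = x_i·y_{i+1} − x_{i+1}·y_i:
  -241, 43, 119, -103  ⇒  2A = -182, A = -91.
Then Σ (x_i + x_{i+1})·c_i = -5378, so x̄ = -5378 / (6·(-91)) = 2689/273.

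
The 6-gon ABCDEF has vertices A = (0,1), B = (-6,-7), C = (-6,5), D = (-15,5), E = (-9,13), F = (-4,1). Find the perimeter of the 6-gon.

|AB| = √((-6)² + (-8)²) = √100 = 10
|BC| = √((0)² + (12)²) = √144 = 12
|CD| = √((-9)² + (0)²) = √81 = 9
|DE| = √((6)² + (8)²) = √100 = 10
|EF| = √((5)² + (-12)²) = √169 = 13
|FA| = √((4)² + (0)²) = √16 = 4
Perimeter = 10 + 12 + 9 + 10 + 13 + 4 = 58.

58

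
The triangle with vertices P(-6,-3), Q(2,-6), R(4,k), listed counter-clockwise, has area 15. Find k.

The doubled signed area Σ (x_i y_{i+1} − x_{i+1} y_i) is linear in k.
With k=0 it equals 54; the coefficient of k is 8 (from the two edges through R).
So 8·k + 54 = 2·15 = 30 ⇒ k = -3.

-3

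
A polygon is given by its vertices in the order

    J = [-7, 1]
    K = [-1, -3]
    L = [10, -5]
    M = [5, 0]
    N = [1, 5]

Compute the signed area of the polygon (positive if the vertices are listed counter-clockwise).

71.5

Apply the shoelace formula: 2A = Σ (x_i·y_{i+1} − x_{i+1}·y_i), indices taken mod 5.
J→K: (-7)(-3) − (-1)(1) = 22
K→L: (-1)(-5) − (10)(-3) = 35
L→M: (10)(0) − (5)(-5) = 25
M→N: (5)(5) − (1)(0) = 25
N→J: (1)(1) − (-7)(5) = 36
Σ = 143
Signed area = Σ/2 = 71.5 (positive ⇒ counter-clockwise traversal).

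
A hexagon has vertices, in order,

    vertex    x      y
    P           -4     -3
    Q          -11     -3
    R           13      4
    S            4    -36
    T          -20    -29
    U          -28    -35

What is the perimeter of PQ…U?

148

|PQ| = √((-7)² + (0)²) = √49 = 7
|QR| = √((24)² + (7)²) = √625 = 25
|RS| = √((-9)² + (-40)²) = √1681 = 41
|ST| = √((-24)² + (7)²) = √625 = 25
|TU| = √((-8)² + (-6)²) = √100 = 10
|UP| = √((24)² + (32)²) = √1600 = 40
Perimeter = 7 + 25 + 41 + 25 + 10 + 40 = 148.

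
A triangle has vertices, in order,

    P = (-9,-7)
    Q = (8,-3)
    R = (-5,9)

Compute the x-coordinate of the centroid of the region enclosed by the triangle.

-2

Apply the shoelace (surveyor's) formula. First the cross-terms c_i = x_i·y_{i+1} − x_{i+1}·y_i:
  83, 57, 116  ⇒  2A = 256, A = 128.
Then Σ (x_i + x_{i+1})·c_i = -1536, so x̄ = -1536 / (6·128) = -2.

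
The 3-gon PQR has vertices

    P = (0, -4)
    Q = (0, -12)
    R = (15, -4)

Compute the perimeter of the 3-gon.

|PQ| = √((0)² + (-8)²) = √64 = 8
|QR| = √((15)² + (8)²) = √289 = 17
|RP| = √((-15)² + (0)²) = √225 = 15
Perimeter = 8 + 17 + 15 = 40.

40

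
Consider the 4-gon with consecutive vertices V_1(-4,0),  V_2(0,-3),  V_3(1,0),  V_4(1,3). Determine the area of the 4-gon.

15

Apply the shoelace (surveyor's) formula: 2A = Σ (x_i·y_{i+1} − x_{i+1}·y_i), indices taken mod 4.
Cross-terms: 12, 3, 3, 12  ⇒  Σ = 30
Area = |Σ|/2 = 15.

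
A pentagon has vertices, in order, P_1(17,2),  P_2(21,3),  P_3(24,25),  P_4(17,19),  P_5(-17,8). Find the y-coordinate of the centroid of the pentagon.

Apply the shoelace (surveyor's) formula. First the cross-terms c_i = x_i·y_{i+1} − x_{i+1}·y_i:
  9, 453, 31, 459, -170  ⇒  2A = 782, A = 391.
Then Σ (y_i + y_{i+1})·c_i = 24786, so ȳ = 24786 / (6·391) = 243/23.

243/23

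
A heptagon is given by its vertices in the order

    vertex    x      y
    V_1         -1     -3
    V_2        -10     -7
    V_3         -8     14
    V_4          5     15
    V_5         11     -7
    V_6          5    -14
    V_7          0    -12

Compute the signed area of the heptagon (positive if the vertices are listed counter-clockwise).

-400

Apply the surveyor's formula: 2A = Σ (x_i·y_{i+1} − x_{i+1}·y_i), indices taken mod 7.
V_1→V_2: (-1)(-7) − (-10)(-3) = -23
V_2→V_3: (-10)(14) − (-8)(-7) = -196
V_3→V_4: (-8)(15) − (5)(14) = -190
V_4→V_5: (5)(-7) − (11)(15) = -200
V_5→V_6: (11)(-14) − (5)(-7) = -119
V_6→V_7: (5)(-12) − (0)(-14) = -60
V_7→V_1: (0)(-3) − (-1)(-12) = -12
Σ = -800
Signed area = Σ/2 = -400 (negative ⇒ clockwise traversal).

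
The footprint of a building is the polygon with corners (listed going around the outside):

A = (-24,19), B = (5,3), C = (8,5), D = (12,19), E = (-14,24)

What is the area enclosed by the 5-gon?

Apply the shoelace formula: 2A = Σ (x_i·y_{i+1} − x_{i+1}·y_i), indices taken mod 5.
Cross-terms: -167, 1, 92, 554, 310  ⇒  Σ = 790
Area = |Σ|/2 = 395.

395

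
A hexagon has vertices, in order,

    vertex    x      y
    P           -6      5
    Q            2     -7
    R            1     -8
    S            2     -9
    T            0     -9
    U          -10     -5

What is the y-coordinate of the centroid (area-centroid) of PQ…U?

Apply Gauss's area formula. First the cross-terms c_i = x_i·y_{i+1} − x_{i+1}·y_i:
  32, -9, 7, -18, -90, -80  ⇒  2A = -158, A = -79.
Then Σ (y_i + y_{i+1})·c_i = 1536, so ȳ = 1536 / (6·(-79)) = -256/79.

-256/79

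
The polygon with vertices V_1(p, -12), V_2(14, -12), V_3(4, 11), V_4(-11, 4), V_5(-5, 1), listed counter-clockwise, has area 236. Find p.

Write out the shoelace sum; only the two edges meeting at V_1 involve p:
2·Area = [((-5)·(-12) − p·1) + (p·(-12) − 14·(-12))] + 348
       = -13·p + 576 = 472
⇒ p = 8.

8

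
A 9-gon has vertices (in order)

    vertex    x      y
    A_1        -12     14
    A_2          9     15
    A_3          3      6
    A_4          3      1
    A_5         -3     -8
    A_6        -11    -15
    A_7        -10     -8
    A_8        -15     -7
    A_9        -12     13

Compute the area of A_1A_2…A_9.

Σ = (-306) + (9) + (-15) + (-21) + (-43) + (-62) + (-50) + (-279) + (-12) = -779
Area = |Σ|/2 = 389.5.

389.5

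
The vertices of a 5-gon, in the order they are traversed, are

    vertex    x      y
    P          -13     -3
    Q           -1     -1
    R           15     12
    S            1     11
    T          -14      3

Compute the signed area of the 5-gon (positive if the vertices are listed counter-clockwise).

202

Apply the shoelace formula: 2A = Σ (x_i·y_{i+1} − x_{i+1}·y_i), indices taken mod 5.
Σ = (10) + (3) + (153) + (157) + (81) = 404
Signed area = Σ/2 = 202 (positive ⇒ counter-clockwise traversal).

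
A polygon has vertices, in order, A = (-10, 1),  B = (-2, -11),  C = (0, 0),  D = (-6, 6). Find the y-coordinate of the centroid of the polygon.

-371/249

Apply the shoelace formula. First the cross-terms c_i = x_i·y_{i+1} − x_{i+1}·y_i:
  112, 0, 0, 54  ⇒  2A = 166, A = 83.
Then Σ (y_i + y_{i+1})·c_i = -742, so ȳ = -742 / (6·83) = -371/249.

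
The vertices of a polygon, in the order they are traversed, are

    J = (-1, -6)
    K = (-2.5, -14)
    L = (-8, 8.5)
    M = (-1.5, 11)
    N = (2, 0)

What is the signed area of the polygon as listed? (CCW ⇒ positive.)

Σ = (-1) + (-133.25) + (-75.25) + (-22) + (-12) = -243.5
Signed area = Σ/2 = -121.75 (negative ⇒ clockwise traversal).

-121.75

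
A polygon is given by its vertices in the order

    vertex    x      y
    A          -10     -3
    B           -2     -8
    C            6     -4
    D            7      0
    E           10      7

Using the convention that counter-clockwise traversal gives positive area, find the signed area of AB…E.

Apply Gauss's area formula: 2A = Σ (x_i·y_{i+1} − x_{i+1}·y_i), indices taken mod 5.
A→B: (-10)(-8) − (-2)(-3) = 74
B→C: (-2)(-4) − (6)(-8) = 56
C→D: (6)(0) − (7)(-4) = 28
D→E: (7)(7) − (10)(0) = 49
E→A: (10)(-3) − (-10)(7) = 40
Σ = 247
Signed area = Σ/2 = 123.5 (positive ⇒ counter-clockwise traversal).

123.5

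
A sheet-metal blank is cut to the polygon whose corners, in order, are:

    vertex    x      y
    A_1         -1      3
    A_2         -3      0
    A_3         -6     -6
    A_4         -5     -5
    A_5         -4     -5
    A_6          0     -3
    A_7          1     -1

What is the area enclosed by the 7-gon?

24.5

Σ = (9) + (18) + (0) + (5) + (12) + (3) + (2) = 49
Area = |Σ|/2 = 24.5.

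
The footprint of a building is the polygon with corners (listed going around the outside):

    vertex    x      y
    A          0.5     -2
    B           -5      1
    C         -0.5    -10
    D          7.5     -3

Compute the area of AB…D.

Apply Gauss's area formula: 2A = Σ (x_i·y_{i+1} − x_{i+1}·y_i), indices taken mod 4.
Cross-terms: -9.5, 50.5, 76.5, -13.5  ⇒  Σ = 104
Area = |Σ|/2 = 52.

52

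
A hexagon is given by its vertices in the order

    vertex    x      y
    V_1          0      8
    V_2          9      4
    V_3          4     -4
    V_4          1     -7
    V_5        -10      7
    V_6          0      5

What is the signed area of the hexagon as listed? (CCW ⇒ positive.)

V_1→V_2: (0)(4) − (9)(8) = -72
V_2→V_3: (9)(-4) − (4)(4) = -52
V_3→V_4: (4)(-7) − (1)(-4) = -24
V_4→V_5: (1)(7) − (-10)(-7) = -63
V_5→V_6: (-10)(5) − (0)(7) = -50
V_6→V_1: (0)(8) − (0)(5) = 0
Σ = -261
Signed area = Σ/2 = -130.5 (negative ⇒ clockwise traversal).

-130.5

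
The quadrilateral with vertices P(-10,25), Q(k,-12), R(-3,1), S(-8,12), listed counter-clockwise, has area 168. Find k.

Write out the shoelace sum; only the two edges meeting at Q involve k:
2·Area = [((-10)·(-12) − k·25) + (k·1 − (-3)·(-12))] + -108
       = -24·k + -24 = 336
⇒ k = -15.

-15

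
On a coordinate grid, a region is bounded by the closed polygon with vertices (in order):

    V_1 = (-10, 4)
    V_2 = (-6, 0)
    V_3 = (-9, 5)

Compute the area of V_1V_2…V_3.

4

Apply the surveyor's formula: 2A = Σ (x_i·y_{i+1} − x_{i+1}·y_i), indices taken mod 3.
V_1→V_2: (-10)(0) − (-6)(4) = 24
V_2→V_3: (-6)(5) − (-9)(0) = -30
V_3→V_1: (-9)(4) − (-10)(5) = 14
Σ = 8
Area = |Σ|/2 = 4.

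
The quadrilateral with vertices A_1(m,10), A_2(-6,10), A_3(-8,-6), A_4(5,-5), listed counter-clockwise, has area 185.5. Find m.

The doubled signed area Σ (x_i y_{i+1} − x_{i+1} y_i) is linear in m.
With m=0 it equals 296; the coefficient of m is 15 (from the two edges through A_1).
So 15·m + 296 = 2·185.5 = 371 ⇒ m = 5.

5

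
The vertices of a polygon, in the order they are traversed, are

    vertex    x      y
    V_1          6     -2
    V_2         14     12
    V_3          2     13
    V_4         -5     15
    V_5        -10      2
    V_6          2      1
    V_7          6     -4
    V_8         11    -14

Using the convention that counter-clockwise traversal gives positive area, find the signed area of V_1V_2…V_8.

243.5

Cross-terms: 100, 158, 95, 140, -14, -14, -40, 62  ⇒  Σ = 487
Signed area = Σ/2 = 243.5 (positive ⇒ counter-clockwise traversal).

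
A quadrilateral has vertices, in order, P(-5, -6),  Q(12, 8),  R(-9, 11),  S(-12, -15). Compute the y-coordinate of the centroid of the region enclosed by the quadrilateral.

Apply the surveyor's formula. First the cross-terms c_i = x_i·y_{i+1} − x_{i+1}·y_i:
  32, 204, 267, -3  ⇒  2A = 500, A = 250.
Then Σ (y_i + y_{i+1})·c_i = 2935, so ȳ = 2935 / (6·250) = 587/300.

587/300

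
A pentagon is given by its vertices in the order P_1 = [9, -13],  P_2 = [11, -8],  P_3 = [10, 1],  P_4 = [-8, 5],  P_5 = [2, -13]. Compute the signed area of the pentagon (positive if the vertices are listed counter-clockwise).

202.5

Σ = (71) + (91) + (58) + (94) + (91) = 405
Signed area = Σ/2 = 202.5 (positive ⇒ counter-clockwise traversal).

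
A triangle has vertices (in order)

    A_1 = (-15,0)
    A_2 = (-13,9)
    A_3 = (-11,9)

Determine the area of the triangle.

Apply the shoelace formula: 2A = Σ (x_i·y_{i+1} − x_{i+1}·y_i), indices taken mod 3.
Σ = (-135) + (-18) + (135) = -18
Area = |Σ|/2 = 9.

9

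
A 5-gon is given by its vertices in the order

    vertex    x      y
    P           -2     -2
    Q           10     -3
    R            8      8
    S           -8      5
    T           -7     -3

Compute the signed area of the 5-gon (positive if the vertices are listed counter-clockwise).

P→Q: (-2)(-3) − (10)(-2) = 26
Q→R: (10)(8) − (8)(-3) = 104
R→S: (8)(5) − (-8)(8) = 104
S→T: (-8)(-3) − (-7)(5) = 59
T→P: (-7)(-2) − (-2)(-3) = 8
Σ = 301
Signed area = Σ/2 = 150.5 (positive ⇒ counter-clockwise traversal).

150.5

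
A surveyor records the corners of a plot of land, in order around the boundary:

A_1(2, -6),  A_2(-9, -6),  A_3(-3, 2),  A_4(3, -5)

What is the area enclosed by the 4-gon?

50.5

Cross-terms: -66, -36, 9, -8  ⇒  Σ = -101
Area = |Σ|/2 = 50.5.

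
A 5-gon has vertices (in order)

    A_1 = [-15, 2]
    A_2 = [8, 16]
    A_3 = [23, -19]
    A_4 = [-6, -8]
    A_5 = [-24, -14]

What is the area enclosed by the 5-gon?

720

Apply the shoelace (surveyor's) formula: 2A = Σ (x_i·y_{i+1} − x_{i+1}·y_i), indices taken mod 5.
Cross-terms: -256, -520, -298, -108, -258  ⇒  Σ = -1440
Area = |Σ|/2 = 720.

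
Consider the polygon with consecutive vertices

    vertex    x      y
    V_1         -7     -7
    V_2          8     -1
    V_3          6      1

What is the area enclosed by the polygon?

Σ = (63) + (14) + (-35) = 42
Area = |Σ|/2 = 21.

21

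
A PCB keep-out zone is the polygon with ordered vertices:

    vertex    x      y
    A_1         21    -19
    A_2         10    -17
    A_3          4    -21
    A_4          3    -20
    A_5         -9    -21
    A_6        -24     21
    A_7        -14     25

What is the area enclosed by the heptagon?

Apply the shoelace formula: 2A = Σ (x_i·y_{i+1} − x_{i+1}·y_i), indices taken mod 7.
A_1→A_2: (21)(-17) − (10)(-19) = -167
A_2→A_3: (10)(-21) − (4)(-17) = -142
A_3→A_4: (4)(-20) − (3)(-21) = -17
A_4→A_5: (3)(-21) − (-9)(-20) = -243
A_5→A_6: (-9)(21) − (-24)(-21) = -693
A_6→A_7: (-24)(25) − (-14)(21) = -306
A_7→A_1: (-14)(-19) − (21)(25) = -259
Σ = -1827
Area = |Σ|/2 = 913.5.

913.5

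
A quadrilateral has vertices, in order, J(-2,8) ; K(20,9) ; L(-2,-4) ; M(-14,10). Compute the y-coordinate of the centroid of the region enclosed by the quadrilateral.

227/51

Apply Gauss's area formula. First the cross-terms c_i = x_i·y_{i+1} − x_{i+1}·y_i:
  -178, -62, -76, -92  ⇒  2A = -408, A = -204.
Then Σ (y_i + y_{i+1})·c_i = -5448, so ȳ = -5448 / (6·(-204)) = 227/51.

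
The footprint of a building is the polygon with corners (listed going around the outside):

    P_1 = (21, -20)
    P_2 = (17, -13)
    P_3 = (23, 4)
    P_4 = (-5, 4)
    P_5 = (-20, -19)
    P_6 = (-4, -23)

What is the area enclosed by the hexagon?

834

Apply the shoelace (surveyor's) formula: 2A = Σ (x_i·y_{i+1} − x_{i+1}·y_i), indices taken mod 6.
Cross-terms: 67, 367, 112, 175, 384, 563  ⇒  Σ = 1668
Area = |Σ|/2 = 834.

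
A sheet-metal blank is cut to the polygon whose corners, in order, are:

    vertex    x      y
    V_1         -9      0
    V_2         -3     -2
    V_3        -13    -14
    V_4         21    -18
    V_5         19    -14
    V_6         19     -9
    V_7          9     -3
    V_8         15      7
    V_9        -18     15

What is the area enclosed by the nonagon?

661.5

V_1→V_2: (-9)(-2) − (-3)(0) = 18
V_2→V_3: (-3)(-14) − (-13)(-2) = 16
V_3→V_4: (-13)(-18) − (21)(-14) = 528
V_4→V_5: (21)(-14) − (19)(-18) = 48
V_5→V_6: (19)(-9) − (19)(-14) = 95
V_6→V_7: (19)(-3) − (9)(-9) = 24
V_7→V_8: (9)(7) − (15)(-3) = 108
V_8→V_9: (15)(15) − (-18)(7) = 351
V_9→V_1: (-18)(0) − (-9)(15) = 135
Σ = 1323
Area = |Σ|/2 = 661.5.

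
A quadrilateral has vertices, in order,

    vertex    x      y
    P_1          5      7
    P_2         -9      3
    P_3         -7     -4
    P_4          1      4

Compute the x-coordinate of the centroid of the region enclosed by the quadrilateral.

Apply the surveyor's formula. First the cross-terms c_i = x_i·y_{i+1} − x_{i+1}·y_i:
  78, 57, -24, -13  ⇒  2A = 98, A = 49.
Then Σ (x_i + x_{i+1})·c_i = -1158, so x̄ = -1158 / (6·49) = -193/49.

-193/49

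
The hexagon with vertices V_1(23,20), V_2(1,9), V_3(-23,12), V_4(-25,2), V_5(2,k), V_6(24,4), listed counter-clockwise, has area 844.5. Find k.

-13

The doubled signed area Σ (x_i y_{i+1} − x_{i+1} y_i) is linear in k.
With k=0 it equals 1052; the coefficient of k is -49 (from the two edges through V_5).
So -49·k + 1052 = 2·844.5 = 1689 ⇒ k = -13.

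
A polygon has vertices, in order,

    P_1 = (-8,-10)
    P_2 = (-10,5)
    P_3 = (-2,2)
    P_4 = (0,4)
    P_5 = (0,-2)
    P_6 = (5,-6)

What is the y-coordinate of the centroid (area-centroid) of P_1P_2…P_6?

-115/41

Apply the surveyor's formula. First the cross-terms c_i = x_i·y_{i+1} − x_{i+1}·y_i:
  -140, -10, -8, 0, 10, -98  ⇒  2A = -246, A = -123.
Then Σ (y_i + y_{i+1})·c_i = 2070, so ȳ = 2070 / (6·(-123)) = -115/41.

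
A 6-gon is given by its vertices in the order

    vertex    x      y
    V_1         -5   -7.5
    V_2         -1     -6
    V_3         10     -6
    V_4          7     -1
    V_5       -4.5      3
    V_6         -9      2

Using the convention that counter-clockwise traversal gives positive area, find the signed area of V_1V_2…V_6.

116.25

Apply the shoelace formula: 2A = Σ (x_i·y_{i+1} − x_{i+1}·y_i), indices taken mod 6.
Σ = (22.5) + (66) + (32) + (16.5) + (18) + (77.5) = 232.5
Signed area = Σ/2 = 116.25 (positive ⇒ counter-clockwise traversal).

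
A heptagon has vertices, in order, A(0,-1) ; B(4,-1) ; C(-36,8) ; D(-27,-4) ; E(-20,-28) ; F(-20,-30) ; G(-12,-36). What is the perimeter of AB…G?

134

|AB| = √((4)² + (0)²) = √16 = 4
|BC| = √((-40)² + (9)²) = √1681 = 41
|CD| = √((9)² + (-12)²) = √225 = 15
|DE| = √((7)² + (-24)²) = √625 = 25
|EF| = √((0)² + (-2)²) = √4 = 2
|FG| = √((8)² + (-6)²) = √100 = 10
|GA| = √((12)² + (35)²) = √1369 = 37
Perimeter = 4 + 41 + 15 + 25 + 2 + 10 + 37 = 134.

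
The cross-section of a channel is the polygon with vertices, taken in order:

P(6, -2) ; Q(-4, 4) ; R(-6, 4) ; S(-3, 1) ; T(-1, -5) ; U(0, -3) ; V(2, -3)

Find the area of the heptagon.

34.5

P→Q: (6)(4) − (-4)(-2) = 16
Q→R: (-4)(4) − (-6)(4) = 8
R→S: (-6)(1) − (-3)(4) = 6
S→T: (-3)(-5) − (-1)(1) = 16
T→U: (-1)(-3) − (0)(-5) = 3
U→V: (0)(-3) − (2)(-3) = 6
V→P: (2)(-2) − (6)(-3) = 14
Σ = 69
Area = |Σ|/2 = 34.5.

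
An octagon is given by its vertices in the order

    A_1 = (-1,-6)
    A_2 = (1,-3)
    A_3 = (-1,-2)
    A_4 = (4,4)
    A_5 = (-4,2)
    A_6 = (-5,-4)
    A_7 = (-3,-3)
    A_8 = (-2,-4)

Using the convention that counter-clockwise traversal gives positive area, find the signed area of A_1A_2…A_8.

37.5

Apply Gauss's area formula: 2A = Σ (x_i·y_{i+1} − x_{i+1}·y_i), indices taken mod 8.
A_1→A_2: (-1)(-3) − (1)(-6) = 9
A_2→A_3: (1)(-2) − (-1)(-3) = -5
A_3→A_4: (-1)(4) − (4)(-2) = 4
A_4→A_5: (4)(2) − (-4)(4) = 24
A_5→A_6: (-4)(-4) − (-5)(2) = 26
A_6→A_7: (-5)(-3) − (-3)(-4) = 3
A_7→A_8: (-3)(-4) − (-2)(-3) = 6
A_8→A_1: (-2)(-6) − (-1)(-4) = 8
Σ = 75
Signed area = Σ/2 = 37.5 (positive ⇒ counter-clockwise traversal).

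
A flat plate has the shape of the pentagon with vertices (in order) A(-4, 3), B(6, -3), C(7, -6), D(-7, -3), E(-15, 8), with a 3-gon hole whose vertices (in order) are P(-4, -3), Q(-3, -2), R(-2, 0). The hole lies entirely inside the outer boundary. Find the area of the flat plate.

Outer boundary:
Apply the surveyor's formula: 2A = Σ (x_i·y_{i+1} − x_{i+1}·y_i), indices taken mod 5.
A→B: (-4)(-3) − (6)(3) = -6
B→C: (6)(-6) − (7)(-3) = -15
C→D: (7)(-3) − (-7)(-6) = -63
D→E: (-7)(8) − (-15)(-3) = -101
E→A: (-15)(3) − (-4)(8) = -13
Σ = -198
Area = |Σ|/2 = 99.
Hole:
Apply the surveyor's formula: 2A = Σ (x_i·y_{i+1} − x_{i+1}·y_i), indices taken mod 3.
P→Q: (-4)(-2) − (-3)(-3) = -1
Q→R: (-3)(0) − (-2)(-2) = -4
R→P: (-2)(-3) − (-4)(0) = 6
Σ = 1
Area = |Σ|/2 = 0.5.
Net area = 99 − 0.5 = 98.5.

98.5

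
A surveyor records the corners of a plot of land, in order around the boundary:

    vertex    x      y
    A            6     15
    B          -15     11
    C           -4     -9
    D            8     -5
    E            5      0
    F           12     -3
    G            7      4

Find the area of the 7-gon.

361

Apply the shoelace (surveyor's) formula: 2A = Σ (x_i·y_{i+1} − x_{i+1}·y_i), indices taken mod 7.
A→B: (6)(11) − (-15)(15) = 291
B→C: (-15)(-9) − (-4)(11) = 179
C→D: (-4)(-5) − (8)(-9) = 92
D→E: (8)(0) − (5)(-5) = 25
E→F: (5)(-3) − (12)(0) = -15
F→G: (12)(4) − (7)(-3) = 69
G→A: (7)(15) − (6)(4) = 81
Σ = 722
Area = |Σ|/2 = 361.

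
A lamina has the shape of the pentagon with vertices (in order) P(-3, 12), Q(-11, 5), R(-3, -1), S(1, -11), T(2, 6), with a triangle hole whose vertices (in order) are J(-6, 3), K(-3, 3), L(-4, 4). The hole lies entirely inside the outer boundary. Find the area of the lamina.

Outer boundary:
Apply the shoelace (surveyor's) formula: 2A = Σ (x_i·y_{i+1} − x_{i+1}·y_i), indices taken mod 5.
Σ = (117) + (26) + (34) + (28) + (42) = 247
Area = |Σ|/2 = 123.5.
Hole:
Cross-terms: -9, 0, 12  ⇒  Σ = 3
Area = |Σ|/2 = 1.5.
Net area = 123.5 − 1.5 = 122.

122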